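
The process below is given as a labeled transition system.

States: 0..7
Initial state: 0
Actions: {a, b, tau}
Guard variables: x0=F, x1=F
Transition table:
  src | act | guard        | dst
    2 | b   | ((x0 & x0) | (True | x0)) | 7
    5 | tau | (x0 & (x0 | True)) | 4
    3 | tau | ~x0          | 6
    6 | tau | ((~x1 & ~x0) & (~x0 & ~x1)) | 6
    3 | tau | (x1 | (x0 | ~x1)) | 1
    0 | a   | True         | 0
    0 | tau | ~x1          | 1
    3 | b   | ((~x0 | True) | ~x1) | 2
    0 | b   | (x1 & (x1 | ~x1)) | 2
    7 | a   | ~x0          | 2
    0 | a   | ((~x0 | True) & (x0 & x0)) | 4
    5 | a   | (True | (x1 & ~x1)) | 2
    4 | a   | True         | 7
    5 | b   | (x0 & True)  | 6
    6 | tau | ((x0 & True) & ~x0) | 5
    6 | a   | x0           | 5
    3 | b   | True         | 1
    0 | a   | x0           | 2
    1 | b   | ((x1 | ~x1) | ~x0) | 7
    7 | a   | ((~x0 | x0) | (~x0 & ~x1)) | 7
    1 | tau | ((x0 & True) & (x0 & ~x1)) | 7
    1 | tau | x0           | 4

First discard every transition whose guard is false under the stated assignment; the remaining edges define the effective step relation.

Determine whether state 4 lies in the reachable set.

Guard filter leaves 13 enabled edge(s).
L0 = {0}
L1 = {1}  now seen {0,1}
L2 = {7}  now seen {0,1,7}
L3 = {2}  now seen {0,1,2,7}
R = {0,1,2,7}

Answer: UNREACHABLE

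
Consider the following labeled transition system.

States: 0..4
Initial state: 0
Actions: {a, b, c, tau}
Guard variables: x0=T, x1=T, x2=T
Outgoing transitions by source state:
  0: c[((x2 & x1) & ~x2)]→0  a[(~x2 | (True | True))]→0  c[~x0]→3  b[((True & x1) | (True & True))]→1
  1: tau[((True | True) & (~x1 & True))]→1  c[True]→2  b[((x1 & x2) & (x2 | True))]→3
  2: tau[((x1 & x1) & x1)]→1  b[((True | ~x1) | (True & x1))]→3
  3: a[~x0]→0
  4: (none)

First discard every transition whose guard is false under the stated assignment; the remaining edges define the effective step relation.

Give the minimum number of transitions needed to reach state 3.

Answer: 2

Trace:
BFS to 3:
  L0 = {0}
  L1 = {1}
  L2 = {2,3}
first hit 3 at d=2 via b·b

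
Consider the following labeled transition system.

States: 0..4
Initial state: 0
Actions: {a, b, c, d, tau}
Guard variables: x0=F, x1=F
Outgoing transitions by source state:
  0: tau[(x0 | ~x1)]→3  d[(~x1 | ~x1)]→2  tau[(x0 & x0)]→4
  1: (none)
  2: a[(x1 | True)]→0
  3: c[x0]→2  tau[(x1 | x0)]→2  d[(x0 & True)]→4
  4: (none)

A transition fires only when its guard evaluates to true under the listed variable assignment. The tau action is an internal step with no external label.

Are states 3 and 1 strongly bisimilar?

Answer: BISIMILAR

Working:
Compute ~ classes (split until stable):
  π0 = {{0,1,2,3,4}}
  π1 = {{0},{1,3,4},{2}}
Fixed point at round 2; 3 class(es).
[3]={1,3,4}  [1]={1,3,4}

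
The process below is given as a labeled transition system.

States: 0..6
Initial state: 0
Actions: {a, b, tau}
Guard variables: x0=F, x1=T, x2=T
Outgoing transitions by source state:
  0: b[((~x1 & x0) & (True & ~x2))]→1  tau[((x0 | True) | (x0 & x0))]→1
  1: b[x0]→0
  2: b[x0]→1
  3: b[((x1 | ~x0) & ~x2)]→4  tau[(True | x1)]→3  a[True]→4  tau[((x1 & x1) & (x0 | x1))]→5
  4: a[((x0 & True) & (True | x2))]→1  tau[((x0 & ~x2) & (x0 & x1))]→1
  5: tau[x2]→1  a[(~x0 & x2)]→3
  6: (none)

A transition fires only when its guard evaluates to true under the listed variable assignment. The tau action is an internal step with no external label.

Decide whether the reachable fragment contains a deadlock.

Answer: DEADLOCK at state 1

Analysis:
Reachable = {0,1}
  0: tau→1  [deg 1]
  1: ∅  [deadlock]
trace reaching 1: tau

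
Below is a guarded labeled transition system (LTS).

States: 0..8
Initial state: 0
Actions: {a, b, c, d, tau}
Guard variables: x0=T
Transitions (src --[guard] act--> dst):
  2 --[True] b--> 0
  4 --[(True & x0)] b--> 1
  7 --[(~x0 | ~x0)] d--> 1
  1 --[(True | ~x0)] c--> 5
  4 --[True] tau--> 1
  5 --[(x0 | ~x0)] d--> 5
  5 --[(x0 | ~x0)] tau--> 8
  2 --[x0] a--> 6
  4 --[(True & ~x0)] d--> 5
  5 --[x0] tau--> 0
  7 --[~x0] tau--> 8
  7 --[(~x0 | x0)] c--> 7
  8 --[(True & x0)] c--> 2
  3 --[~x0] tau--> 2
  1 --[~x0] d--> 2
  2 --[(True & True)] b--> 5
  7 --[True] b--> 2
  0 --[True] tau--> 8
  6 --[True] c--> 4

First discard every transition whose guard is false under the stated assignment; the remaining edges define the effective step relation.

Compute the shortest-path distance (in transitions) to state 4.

Answer: 4

Trace:
Breadth-first toward 4:
  depth 0: {0}
  depth 1: {8}
  depth 2: {2}
  depth 3: {5,6}
  depth 4: {4}
first hit 4 at d=4 via tau·c·a·c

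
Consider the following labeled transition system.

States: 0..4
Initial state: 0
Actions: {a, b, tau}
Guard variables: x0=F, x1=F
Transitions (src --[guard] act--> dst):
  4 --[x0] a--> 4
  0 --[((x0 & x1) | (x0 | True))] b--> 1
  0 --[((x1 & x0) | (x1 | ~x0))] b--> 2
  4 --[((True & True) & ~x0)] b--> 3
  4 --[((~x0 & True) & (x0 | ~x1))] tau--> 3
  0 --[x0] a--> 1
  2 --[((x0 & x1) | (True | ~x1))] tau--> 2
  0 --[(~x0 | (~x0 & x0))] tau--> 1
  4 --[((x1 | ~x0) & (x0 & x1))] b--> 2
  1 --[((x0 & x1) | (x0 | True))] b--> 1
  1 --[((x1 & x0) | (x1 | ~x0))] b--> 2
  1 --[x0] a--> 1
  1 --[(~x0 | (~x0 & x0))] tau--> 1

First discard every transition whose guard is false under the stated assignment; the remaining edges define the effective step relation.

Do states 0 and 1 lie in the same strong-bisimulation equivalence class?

Answer: BISIMILAR

Trace:
Bisimulation quotient by refinement:
  P[0] = {{0,1,2,3,4}}
  P[1] = {{0,1,4},{2},{3}}
  P[2] = {{0,1},{2},{3},{4}}
Fixed point at round 3; 4 class(es).
[0]={0,1}  [1]={0,1}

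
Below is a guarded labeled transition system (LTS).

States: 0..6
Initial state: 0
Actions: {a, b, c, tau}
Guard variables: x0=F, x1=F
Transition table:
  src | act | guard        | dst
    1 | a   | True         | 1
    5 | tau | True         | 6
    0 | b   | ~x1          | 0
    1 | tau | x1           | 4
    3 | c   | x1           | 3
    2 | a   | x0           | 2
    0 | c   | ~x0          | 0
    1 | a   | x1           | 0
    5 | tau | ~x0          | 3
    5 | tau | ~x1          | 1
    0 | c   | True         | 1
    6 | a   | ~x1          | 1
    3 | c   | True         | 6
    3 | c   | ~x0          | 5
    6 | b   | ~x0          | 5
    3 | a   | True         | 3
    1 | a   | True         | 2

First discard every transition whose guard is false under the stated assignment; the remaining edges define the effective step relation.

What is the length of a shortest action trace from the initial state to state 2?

Answer: 2

Analysis:
Layered search for 2:
  depth 0: {0}
  depth 1: {1}
  depth 2: {2}
first hit 2 at d=2 via c·a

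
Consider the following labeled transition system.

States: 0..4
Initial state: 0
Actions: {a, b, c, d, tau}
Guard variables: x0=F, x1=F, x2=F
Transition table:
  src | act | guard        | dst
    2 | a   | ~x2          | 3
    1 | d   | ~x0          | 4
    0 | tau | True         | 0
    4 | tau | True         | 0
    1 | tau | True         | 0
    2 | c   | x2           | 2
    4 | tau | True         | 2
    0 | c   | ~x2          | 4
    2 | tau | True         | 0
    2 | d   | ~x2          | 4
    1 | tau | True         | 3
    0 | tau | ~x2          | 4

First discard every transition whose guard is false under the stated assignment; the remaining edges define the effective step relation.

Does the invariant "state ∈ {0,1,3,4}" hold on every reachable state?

Safe = {0,1,3,4}
Reach set: {0,2,3,4}
  0: ok
  2: ✗ unsafe
  3: ok
  4: ok
counterexample path to 2: tau·tau

Answer: INVARIANT VIOLATED at state 2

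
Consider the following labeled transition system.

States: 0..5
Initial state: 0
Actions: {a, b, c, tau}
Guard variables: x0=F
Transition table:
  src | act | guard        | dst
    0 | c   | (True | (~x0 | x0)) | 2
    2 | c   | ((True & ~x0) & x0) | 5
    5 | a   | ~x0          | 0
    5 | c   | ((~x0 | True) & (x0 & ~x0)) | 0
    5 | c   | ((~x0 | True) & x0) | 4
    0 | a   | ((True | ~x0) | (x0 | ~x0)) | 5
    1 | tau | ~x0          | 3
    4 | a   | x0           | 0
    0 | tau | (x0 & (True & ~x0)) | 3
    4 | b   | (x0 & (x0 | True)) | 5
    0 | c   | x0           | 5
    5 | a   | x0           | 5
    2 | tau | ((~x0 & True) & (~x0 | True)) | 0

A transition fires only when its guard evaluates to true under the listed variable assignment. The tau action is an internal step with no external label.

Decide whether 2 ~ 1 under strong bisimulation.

Answer: NOT BISIMILAR

Trace:
Bisimulation quotient by refinement:
  π0 = {{0,1,2,3,4,5}}
  π1 = {{0},{1,2},{3,4},{5}}
  π2 = {{0},{1},{2},{3,4},{5}}
Fixed point at round 3; 5 class(es).
class of 2: {2}; class of 1: {1}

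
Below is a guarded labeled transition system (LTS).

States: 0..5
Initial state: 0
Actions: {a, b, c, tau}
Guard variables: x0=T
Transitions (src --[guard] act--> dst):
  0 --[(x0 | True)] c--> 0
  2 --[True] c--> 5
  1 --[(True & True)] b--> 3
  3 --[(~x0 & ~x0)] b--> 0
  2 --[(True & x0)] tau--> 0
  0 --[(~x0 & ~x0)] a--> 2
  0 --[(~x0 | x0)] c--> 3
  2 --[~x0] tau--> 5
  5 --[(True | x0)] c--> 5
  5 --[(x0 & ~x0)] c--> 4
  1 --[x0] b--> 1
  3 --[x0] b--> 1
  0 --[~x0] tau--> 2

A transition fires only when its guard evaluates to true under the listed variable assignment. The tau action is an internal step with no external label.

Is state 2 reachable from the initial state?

After dropping false guards: 8 live edges.
L0 = {0}
L1 = {3}  total {0,3}
L2 = {1}  total {0,1,3}
Reachable = {0,1,3}

Answer: UNREACHABLE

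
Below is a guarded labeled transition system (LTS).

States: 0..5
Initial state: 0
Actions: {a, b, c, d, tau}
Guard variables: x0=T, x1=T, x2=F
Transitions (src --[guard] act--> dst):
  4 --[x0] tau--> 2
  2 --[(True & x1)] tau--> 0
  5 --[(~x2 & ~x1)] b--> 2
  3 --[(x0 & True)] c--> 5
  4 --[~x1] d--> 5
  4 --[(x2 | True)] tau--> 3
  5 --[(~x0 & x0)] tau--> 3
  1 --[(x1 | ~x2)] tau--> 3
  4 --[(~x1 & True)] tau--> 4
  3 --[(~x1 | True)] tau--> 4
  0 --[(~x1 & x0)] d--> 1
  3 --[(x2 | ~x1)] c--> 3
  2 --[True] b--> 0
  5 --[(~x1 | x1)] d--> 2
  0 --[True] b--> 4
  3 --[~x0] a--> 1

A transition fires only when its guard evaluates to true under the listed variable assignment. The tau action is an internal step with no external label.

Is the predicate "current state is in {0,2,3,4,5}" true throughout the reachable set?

Answer: INVARIANT HOLDS

Working:
Allowed set {0,2,3,4,5}
R = {0,2,3,4,5}
  0: ok
  2: ok
  3: ok
  4: ok
  5: ok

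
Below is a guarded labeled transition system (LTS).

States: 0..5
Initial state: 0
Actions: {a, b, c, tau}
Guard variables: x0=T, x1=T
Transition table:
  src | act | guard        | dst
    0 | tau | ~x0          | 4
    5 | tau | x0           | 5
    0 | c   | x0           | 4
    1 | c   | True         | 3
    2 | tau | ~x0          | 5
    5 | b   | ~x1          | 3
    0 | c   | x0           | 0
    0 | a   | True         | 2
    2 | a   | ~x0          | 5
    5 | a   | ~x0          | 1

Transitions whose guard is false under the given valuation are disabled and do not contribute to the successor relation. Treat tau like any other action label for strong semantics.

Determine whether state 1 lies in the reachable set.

Answer: UNREACHABLE

Analysis:
After dropping false guards: 5 live edges.
L0 = {0}
L1 = {2,4}  now seen {0,2,4}
R = {0,2,4}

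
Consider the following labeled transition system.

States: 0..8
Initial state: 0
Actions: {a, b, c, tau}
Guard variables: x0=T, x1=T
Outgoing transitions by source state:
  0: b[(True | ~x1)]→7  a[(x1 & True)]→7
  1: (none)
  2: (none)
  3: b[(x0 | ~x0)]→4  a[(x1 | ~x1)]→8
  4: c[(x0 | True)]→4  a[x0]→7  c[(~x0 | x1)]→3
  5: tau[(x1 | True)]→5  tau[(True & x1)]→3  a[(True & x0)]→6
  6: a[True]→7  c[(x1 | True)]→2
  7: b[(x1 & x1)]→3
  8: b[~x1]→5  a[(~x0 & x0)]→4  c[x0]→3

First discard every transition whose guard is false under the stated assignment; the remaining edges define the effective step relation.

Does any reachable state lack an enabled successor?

Answer: DEADLOCK-FREE

Analysis:
Reach set: {0,3,4,7,8}
  0: a→7  b→7  [deg 2]
  3: a→8  b→4  [deg 2]
  4: a→7  c→3  c→4  [deg 3]
  7: b→3  [deg 1]
  8: c→3  [deg 1]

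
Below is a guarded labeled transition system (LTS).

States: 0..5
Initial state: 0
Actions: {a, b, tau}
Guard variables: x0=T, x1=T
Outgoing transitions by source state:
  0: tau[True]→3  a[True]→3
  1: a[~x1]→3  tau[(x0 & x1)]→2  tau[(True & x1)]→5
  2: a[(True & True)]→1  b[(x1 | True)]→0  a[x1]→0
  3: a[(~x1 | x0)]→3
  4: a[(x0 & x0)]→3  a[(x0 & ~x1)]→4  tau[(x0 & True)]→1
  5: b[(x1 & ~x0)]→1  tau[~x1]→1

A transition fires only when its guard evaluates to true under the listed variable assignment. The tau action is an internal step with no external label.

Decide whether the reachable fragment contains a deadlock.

Answer: DEADLOCK-FREE

Analysis:
R = {0,3}
  0: a→3  tau→3  [2 out]
  3: a→3  [1 out]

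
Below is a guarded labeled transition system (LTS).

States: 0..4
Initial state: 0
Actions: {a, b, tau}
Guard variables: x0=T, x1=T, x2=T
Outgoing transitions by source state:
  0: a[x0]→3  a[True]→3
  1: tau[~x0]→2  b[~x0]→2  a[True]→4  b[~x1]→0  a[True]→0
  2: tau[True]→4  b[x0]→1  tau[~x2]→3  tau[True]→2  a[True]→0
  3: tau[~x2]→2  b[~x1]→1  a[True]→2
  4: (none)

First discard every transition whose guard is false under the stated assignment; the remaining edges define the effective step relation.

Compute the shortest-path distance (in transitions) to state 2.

Answer: 2

Analysis:
BFS to 2:
  L0 = {0}
  L1 = {3}
  L2 = {2}
depth(2)=2, e.g. a·a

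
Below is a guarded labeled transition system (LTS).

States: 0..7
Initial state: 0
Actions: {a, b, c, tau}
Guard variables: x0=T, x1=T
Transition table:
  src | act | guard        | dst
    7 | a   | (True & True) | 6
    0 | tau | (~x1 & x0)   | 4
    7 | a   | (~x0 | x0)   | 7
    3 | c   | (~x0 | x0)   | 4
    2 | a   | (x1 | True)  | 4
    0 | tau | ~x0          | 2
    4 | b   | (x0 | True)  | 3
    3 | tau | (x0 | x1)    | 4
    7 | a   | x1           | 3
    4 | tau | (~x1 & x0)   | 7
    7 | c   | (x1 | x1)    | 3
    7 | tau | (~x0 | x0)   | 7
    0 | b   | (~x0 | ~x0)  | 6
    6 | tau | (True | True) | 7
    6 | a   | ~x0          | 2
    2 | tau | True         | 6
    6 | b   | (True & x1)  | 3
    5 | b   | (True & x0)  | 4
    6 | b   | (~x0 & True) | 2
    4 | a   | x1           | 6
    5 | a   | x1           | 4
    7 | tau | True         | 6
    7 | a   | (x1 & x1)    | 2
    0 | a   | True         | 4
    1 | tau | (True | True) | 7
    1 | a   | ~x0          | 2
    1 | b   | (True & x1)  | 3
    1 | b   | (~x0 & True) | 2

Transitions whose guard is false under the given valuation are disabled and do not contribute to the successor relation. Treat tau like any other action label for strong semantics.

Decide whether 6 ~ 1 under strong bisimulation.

Answer: BISIMILAR

Trace:
Bisimulation quotient by refinement:
  round 0: {{0,1,2,3,4,5,6,7}}
  round 1: {{0},{1,6},{2},{3},{4,5},{7}}
  round 2: {{0},{1,6},{2},{3},{4},{5},{7}}
stable after 3 split(s): 7 block(s)
6∈{1,6}, 1∈{1,6}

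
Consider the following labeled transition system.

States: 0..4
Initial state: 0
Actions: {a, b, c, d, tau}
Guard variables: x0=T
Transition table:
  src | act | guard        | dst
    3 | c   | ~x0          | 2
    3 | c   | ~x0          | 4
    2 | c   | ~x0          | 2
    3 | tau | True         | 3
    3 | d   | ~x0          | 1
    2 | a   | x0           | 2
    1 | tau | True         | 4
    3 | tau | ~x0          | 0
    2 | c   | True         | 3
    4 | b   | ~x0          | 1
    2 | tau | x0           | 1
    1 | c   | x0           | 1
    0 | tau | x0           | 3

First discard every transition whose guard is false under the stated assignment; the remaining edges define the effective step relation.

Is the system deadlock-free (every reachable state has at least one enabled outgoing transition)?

Answer: DEADLOCK-FREE

Working:
Reachable = {0,3}
  0: tau→3  [1 out]
  3: tau→3  [1 out]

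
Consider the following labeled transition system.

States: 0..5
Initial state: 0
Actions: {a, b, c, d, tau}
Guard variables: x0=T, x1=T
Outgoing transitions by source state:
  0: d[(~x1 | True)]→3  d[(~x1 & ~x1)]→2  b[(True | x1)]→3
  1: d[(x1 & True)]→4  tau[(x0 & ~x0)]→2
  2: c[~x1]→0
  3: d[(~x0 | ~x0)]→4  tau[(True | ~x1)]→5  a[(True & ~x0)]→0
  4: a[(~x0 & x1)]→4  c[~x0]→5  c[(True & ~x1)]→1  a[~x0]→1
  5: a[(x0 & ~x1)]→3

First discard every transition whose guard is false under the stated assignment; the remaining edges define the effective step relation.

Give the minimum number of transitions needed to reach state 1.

Answer: UNREACHABLE

Analysis:
Layered search for 1:
  Layer 0: {0}
  Layer 1: {3}
  Layer 2: {5}
1 never appears.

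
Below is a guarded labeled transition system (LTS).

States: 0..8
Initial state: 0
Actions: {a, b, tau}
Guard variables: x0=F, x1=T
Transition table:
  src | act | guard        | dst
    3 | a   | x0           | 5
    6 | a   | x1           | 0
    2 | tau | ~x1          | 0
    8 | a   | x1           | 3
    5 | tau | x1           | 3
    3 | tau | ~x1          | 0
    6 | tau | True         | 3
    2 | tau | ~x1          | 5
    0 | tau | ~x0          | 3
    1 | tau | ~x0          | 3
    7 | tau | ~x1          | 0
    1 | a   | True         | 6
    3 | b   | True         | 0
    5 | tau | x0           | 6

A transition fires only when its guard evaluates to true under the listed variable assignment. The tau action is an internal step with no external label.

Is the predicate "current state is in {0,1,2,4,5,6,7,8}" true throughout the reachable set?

Safe = {0,1,2,4,5,6,7,8}
Reach set: {0,3}
  0: safe
  3: outside
reach 3 via tau — violates

Answer: INVARIANT VIOLATED at state 3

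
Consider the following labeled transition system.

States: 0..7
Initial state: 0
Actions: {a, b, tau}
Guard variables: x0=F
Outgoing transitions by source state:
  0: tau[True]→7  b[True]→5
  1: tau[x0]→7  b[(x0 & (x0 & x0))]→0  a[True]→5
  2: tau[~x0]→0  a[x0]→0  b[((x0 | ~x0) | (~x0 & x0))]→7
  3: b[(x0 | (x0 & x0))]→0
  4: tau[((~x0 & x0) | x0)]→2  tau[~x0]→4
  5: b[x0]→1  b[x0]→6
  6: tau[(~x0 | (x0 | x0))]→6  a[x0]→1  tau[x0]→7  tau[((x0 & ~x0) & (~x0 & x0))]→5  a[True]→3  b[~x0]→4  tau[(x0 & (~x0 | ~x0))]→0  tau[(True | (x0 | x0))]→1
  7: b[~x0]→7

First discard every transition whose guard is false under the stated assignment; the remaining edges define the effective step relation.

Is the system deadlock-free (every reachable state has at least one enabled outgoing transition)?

Answer: DEADLOCK at state 5

Working:
Reachable = {0,5,7}
  0: b→5  tau→7  [2 exit(s)]
  5: ∅  [STUCK]
  7: b→7  [1 exit(s)]
witness 5: b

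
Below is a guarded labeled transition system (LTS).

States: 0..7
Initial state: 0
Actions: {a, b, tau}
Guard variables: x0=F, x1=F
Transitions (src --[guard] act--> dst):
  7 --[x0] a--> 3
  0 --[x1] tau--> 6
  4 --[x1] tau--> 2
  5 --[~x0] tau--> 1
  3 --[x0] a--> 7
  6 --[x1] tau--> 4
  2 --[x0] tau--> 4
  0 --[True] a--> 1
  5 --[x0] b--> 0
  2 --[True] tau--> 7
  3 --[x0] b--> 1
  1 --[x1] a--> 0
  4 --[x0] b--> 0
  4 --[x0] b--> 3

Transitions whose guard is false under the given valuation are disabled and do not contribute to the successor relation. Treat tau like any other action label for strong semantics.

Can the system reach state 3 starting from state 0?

Answer: UNREACHABLE

Analysis:
Guard filter leaves 3 enabled edge(s).
L0 = {0}
L1 = {1}  cumulative {0,1}
Reachable = {0,1}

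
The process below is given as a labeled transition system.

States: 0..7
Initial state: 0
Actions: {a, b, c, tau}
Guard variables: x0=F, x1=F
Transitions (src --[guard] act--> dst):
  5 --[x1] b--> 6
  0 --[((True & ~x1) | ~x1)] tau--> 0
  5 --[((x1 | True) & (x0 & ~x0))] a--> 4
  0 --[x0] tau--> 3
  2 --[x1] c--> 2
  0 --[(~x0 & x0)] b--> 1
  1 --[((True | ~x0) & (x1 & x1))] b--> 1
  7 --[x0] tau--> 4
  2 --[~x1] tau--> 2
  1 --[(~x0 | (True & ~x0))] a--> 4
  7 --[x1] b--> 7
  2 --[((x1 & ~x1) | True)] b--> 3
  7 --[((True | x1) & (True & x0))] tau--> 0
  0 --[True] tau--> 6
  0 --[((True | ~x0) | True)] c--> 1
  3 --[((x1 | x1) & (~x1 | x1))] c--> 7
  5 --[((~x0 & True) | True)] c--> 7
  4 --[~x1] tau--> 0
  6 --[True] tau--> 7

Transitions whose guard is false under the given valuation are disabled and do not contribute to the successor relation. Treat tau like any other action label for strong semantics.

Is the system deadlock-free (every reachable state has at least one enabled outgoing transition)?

Reach set: {0,1,4,6,7}
  0: c→1  tau→0  tau→6  [3 out]
  1: a→4  [1 out]
  4: tau→0  [1 out]
  6: tau→7  [1 out]
  7: ∅  [STUCK]
Path to 7: tau·tau

Answer: DEADLOCK at state 7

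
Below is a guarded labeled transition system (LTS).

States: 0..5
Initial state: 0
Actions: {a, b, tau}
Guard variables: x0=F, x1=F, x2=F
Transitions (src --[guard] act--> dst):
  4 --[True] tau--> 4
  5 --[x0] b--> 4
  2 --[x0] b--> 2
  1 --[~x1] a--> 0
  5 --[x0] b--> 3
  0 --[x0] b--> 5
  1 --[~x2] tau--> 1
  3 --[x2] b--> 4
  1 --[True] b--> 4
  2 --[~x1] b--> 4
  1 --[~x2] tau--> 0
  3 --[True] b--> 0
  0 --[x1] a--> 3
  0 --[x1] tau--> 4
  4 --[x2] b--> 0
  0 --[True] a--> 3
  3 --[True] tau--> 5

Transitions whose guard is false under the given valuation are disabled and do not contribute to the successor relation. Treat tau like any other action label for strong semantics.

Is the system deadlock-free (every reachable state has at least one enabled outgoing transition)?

R = {0,3,5}
  0: a→3  [1 exit(s)]
  3: b→0  tau→5  [2 exit(s)]
  5: ∅  [deadlock]
Path to 5: a·tau

Answer: DEADLOCK at state 5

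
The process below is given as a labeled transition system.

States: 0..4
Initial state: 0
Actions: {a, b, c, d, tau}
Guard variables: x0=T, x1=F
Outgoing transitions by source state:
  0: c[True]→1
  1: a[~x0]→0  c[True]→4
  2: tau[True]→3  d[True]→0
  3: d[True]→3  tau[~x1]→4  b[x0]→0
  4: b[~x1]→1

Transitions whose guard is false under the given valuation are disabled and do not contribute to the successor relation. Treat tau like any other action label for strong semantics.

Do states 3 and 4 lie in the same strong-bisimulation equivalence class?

Answer: NOT BISIMILAR

Working:
Compute ~ classes (split until stable):
  P[0] = {{0,1,2,3,4}}
  P[1] = {{0,1},{2},{3},{4}}
  P[2] = {{0},{1},{2},{3},{4}}
stable after 3 split(s): 5 block(s)
class of 3: {3}; class of 4: {4}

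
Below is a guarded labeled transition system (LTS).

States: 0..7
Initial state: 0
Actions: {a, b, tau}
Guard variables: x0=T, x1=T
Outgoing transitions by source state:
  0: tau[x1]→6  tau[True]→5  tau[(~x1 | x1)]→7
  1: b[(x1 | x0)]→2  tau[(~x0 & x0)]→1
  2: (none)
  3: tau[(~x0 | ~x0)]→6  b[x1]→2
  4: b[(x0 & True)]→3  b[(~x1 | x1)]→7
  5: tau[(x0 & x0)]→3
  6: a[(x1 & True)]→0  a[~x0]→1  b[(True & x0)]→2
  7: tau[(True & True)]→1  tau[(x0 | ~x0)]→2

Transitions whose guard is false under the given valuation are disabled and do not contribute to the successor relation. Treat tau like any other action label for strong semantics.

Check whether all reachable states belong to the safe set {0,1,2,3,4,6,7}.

Answer: INVARIANT VIOLATED at state 5

Analysis:
Allowed set {0,1,2,3,4,6,7}
Reachable = {0,1,2,3,5,6,7}
  0: ok
  1: ok
  2: ok
  3: ok
  5: outside
  6: ok
  7: ok
reach 5 via tau — violates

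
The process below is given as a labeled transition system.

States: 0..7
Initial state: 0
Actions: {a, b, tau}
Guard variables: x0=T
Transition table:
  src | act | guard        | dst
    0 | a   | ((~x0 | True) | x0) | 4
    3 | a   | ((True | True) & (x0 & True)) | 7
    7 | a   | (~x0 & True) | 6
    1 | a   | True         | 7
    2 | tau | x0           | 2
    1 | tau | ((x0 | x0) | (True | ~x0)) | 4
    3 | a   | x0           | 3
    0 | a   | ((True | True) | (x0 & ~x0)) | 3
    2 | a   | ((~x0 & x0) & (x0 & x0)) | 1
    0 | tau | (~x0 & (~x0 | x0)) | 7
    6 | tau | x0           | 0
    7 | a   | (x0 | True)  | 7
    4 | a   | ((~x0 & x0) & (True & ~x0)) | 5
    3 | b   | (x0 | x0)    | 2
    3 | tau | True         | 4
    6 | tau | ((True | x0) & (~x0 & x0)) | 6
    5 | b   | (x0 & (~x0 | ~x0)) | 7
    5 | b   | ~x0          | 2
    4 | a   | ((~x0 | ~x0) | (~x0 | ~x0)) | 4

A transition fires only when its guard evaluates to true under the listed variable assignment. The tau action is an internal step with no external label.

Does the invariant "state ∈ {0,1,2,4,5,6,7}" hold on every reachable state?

Safe = {0,1,2,4,5,6,7}
Reach set: {0,2,3,4,7}
  0: ✓
  2: ✓
  3: VIOLATES
  4: ✓
  7: ✓
witness against invariant: a → 3

Answer: INVARIANT VIOLATED at state 3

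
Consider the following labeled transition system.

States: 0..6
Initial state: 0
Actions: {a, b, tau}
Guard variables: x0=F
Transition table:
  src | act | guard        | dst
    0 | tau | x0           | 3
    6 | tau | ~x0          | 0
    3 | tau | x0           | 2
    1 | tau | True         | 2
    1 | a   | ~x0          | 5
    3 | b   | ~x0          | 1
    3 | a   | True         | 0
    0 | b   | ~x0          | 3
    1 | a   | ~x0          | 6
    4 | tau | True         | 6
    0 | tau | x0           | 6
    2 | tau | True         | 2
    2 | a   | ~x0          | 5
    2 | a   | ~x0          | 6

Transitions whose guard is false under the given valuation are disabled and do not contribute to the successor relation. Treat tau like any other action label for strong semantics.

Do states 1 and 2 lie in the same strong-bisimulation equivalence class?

Answer: BISIMILAR

Trace:
Compute ~ classes (split until stable):
  round 0: {{0,1,2,3,4,5,6}}
  round 1: {{0},{1,2},{3},{4,6},{5}}
  round 2: {{0},{1,2},{3},{4},{5},{6}}
Fixed point at round 3; 6 class(es).
1∈{1,2}, 2∈{1,2}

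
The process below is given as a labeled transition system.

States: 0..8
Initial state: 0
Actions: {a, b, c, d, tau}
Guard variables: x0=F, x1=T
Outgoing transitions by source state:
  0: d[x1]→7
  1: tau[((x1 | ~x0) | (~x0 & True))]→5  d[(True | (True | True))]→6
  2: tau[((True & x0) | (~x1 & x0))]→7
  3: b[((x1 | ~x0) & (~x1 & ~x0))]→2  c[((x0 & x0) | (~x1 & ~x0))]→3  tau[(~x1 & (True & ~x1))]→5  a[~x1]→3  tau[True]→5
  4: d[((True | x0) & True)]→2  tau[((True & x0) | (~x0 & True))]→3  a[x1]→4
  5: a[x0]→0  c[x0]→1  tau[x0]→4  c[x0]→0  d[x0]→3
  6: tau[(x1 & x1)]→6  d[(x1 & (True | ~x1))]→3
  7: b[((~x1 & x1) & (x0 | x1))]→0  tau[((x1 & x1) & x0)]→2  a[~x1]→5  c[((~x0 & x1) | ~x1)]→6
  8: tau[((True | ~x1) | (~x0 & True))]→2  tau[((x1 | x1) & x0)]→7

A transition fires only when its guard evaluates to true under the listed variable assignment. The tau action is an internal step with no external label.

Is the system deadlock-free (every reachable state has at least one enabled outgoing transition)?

Answer: DEADLOCK at state 5

Working:
Reach set: {0,3,5,6,7}
  0: d→7  [1 exit(s)]
  3: tau→5  [1 exit(s)]
  5: ∅  [deadlock]
  6: d→3  tau→6  [2 exit(s)]
  7: c→6  [1 exit(s)]
trace reaching 5: d·c·d·tau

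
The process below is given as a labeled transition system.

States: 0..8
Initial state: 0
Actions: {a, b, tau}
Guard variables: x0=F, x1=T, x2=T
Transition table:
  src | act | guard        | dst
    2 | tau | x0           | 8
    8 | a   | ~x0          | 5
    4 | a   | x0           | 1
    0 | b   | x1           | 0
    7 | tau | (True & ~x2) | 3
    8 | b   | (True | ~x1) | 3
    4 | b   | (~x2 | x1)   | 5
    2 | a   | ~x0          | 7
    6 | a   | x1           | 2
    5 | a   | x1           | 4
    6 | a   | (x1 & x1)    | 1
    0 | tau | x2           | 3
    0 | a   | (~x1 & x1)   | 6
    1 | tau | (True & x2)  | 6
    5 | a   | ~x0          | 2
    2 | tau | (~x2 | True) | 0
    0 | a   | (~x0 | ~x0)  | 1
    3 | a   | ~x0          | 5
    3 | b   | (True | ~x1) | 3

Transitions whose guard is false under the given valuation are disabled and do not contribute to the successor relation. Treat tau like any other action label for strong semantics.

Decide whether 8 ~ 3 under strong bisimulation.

Answer: BISIMILAR

Trace:
Compute ~ classes (split until stable):
  P[0] = {{0,1,2,3,4,5,6,7,8}}
  P[1] = {{0},{1},{2},{3,8},{4},{5,6},{7}}
  P[2] = {{0},{1},{2},{3,8},{4},{5},{6},{7}}
8 equivalence class(es) (converged in 3)
8∈{3,8}, 3∈{3,8}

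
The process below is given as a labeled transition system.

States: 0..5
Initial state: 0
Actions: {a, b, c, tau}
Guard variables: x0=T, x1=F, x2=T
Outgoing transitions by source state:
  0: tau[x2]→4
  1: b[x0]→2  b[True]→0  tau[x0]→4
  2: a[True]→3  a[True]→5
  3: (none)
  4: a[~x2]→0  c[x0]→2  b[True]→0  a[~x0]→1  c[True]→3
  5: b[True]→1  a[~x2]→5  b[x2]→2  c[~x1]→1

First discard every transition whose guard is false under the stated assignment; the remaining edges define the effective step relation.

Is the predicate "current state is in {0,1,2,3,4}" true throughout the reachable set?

Answer: INVARIANT VIOLATED at state 5

Analysis:
Safe = {0,1,2,3,4}
R = {0,1,2,3,4,5}
  0: safe
  1: safe
  2: safe
  3: safe
  4: safe
  5: ✗ unsafe
witness against invariant: tau·c·a → 5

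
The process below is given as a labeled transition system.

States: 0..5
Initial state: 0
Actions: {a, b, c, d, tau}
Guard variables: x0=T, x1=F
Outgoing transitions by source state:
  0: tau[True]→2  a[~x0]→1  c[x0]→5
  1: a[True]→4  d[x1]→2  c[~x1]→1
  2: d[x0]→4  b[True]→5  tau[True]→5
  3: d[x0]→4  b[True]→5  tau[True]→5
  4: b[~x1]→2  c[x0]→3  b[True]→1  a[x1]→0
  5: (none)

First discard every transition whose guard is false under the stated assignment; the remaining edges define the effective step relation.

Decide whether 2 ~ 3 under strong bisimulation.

Answer: BISIMILAR

Trace:
Compute ~ classes (split until stable):
  π0 = {{0,1,2,3,4,5}}
  π1 = {{0},{1},{2,3},{4},{5}}
5 equivalence class(es) (converged in 2)
class of 2: {2,3}; class of 3: {2,3}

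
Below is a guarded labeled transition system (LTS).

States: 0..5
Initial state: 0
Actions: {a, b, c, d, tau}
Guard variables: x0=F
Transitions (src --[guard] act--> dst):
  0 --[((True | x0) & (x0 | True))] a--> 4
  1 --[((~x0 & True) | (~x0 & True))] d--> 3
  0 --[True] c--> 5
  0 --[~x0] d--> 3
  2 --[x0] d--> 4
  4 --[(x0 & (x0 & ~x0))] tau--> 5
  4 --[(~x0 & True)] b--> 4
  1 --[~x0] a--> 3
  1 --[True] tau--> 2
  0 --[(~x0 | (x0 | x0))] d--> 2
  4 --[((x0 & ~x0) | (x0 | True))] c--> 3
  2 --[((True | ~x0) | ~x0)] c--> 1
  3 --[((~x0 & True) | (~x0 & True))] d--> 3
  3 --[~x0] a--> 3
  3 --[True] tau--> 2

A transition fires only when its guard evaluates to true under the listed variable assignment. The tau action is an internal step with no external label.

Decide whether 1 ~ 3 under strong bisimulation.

Answer: BISIMILAR

Working:
Compute ~ classes (split until stable):
  round 0: {{0,1,2,3,4,5}}
  round 1: {{0},{1,3},{2},{4},{5}}
stable after 2 split(s): 5 block(s)
1∈{1,3}, 3∈{1,3}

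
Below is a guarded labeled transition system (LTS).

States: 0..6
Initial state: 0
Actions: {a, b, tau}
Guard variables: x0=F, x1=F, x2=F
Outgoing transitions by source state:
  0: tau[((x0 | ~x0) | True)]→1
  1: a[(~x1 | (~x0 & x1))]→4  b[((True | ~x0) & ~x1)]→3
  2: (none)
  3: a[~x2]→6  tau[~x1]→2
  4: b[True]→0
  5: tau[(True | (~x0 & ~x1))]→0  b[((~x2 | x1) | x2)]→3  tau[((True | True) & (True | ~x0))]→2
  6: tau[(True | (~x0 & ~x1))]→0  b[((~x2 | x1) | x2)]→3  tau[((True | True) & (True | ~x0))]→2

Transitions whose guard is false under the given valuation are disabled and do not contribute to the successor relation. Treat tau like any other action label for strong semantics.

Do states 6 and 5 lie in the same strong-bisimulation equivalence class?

Answer: BISIMILAR

Trace:
Compute ~ classes (split until stable):
  π0 = {{0,1,2,3,4,5,6}}
  π1 = {{0},{1},{2},{3},{4},{5,6}}
6 equivalence class(es) (converged in 2)
class of 6: {5,6}; class of 5: {5,6}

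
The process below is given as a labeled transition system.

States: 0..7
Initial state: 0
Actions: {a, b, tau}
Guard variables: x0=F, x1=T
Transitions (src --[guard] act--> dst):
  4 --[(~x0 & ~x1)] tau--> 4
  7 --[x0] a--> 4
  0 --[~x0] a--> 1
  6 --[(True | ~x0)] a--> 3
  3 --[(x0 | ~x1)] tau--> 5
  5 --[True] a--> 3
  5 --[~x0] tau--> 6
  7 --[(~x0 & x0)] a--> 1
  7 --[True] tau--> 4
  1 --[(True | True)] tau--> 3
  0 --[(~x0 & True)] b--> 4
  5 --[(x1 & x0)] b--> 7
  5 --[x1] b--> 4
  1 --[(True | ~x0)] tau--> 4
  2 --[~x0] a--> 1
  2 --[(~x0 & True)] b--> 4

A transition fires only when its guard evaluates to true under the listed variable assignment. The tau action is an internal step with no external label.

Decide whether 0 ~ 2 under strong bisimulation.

Compute ~ classes (split until stable):
  round 0: {{0,1,2,3,4,5,6,7}}
  round 1: {{0,2},{1,7},{3,4},{5},{6}}
5 equivalence class(es) (converged in 2)
0∈{0,2}, 2∈{0,2}

Answer: BISIMILAR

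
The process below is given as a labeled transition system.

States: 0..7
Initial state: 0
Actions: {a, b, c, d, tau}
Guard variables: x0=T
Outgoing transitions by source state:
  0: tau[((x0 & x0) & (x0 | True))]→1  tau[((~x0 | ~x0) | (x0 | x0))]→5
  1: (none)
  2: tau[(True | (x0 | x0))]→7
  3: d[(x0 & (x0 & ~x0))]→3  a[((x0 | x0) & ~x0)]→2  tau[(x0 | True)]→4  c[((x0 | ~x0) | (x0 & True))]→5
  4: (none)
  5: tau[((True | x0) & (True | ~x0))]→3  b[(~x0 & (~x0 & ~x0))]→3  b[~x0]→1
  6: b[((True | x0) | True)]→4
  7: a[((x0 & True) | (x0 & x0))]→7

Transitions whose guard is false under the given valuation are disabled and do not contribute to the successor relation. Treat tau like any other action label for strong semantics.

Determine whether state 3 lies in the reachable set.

Answer: REACHABLE

Working:
8 transition(s) survive guard evaluation.
depth 0: {0}
depth 1: {1,5}  total {0,1,5}
depth 2: {3}  total {0,1,3,5}
depth 3: {4}  total {0,1,3,4,5}
R = {0,1,3,4,5}
Path to 3: tau·tau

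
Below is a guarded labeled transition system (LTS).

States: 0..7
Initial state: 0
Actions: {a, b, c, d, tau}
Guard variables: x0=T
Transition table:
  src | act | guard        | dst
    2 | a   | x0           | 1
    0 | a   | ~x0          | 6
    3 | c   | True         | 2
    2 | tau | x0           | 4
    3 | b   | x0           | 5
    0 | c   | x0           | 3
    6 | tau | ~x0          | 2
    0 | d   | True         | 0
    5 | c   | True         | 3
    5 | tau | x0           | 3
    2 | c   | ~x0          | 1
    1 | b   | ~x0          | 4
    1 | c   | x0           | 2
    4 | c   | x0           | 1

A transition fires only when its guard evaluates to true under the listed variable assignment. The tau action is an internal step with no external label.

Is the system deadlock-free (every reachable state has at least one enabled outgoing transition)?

Reach set: {0,1,2,3,4,5}
  0: c→3  d→0  [2 out]
  1: c→2  [1 out]
  2: a→1  tau→4  [2 out]
  3: b→5  c→2  [2 out]
  4: c→1  [1 out]
  5: c→3  tau→3  [2 out]

Answer: DEADLOCK-FREE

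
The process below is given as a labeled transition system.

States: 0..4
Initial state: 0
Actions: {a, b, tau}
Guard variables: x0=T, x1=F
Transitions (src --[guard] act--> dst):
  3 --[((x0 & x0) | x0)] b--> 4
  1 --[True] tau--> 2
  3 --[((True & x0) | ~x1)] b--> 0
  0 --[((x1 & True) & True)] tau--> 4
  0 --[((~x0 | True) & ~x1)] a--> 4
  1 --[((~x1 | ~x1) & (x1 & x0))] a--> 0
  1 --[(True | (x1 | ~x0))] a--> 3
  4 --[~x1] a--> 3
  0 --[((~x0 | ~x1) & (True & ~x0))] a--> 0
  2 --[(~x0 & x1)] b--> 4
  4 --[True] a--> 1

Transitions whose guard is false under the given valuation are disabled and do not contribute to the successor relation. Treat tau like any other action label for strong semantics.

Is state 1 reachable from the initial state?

Answer: REACHABLE

Analysis:
7 transition(s) survive guard evaluation.
Layer 0: {0}
Layer 1: {4}  now seen {0,4}
Layer 2: {1,3}  now seen {0,1,3,4}
Layer 3: {2}  now seen {0,1,2,3,4}
Reach set: {0,1,2,3,4}
trace reaching 1: a·a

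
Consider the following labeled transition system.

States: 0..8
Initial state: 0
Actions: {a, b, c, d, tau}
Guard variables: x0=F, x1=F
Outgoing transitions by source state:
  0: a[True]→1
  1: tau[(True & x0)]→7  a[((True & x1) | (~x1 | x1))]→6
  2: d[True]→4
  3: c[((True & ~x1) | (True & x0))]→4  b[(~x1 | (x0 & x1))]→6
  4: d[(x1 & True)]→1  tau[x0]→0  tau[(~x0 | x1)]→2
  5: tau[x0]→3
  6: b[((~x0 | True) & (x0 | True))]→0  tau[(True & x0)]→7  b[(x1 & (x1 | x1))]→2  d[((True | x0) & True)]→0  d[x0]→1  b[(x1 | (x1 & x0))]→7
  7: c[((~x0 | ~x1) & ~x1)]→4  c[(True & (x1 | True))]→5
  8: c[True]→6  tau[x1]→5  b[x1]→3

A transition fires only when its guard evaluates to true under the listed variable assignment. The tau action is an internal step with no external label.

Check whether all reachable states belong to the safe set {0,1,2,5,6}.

Inv-set: {0,1,2,5,6}
R = {0,1,6}
  0: ok
  1: ok
  6: ok

Answer: INVARIANT HOLDS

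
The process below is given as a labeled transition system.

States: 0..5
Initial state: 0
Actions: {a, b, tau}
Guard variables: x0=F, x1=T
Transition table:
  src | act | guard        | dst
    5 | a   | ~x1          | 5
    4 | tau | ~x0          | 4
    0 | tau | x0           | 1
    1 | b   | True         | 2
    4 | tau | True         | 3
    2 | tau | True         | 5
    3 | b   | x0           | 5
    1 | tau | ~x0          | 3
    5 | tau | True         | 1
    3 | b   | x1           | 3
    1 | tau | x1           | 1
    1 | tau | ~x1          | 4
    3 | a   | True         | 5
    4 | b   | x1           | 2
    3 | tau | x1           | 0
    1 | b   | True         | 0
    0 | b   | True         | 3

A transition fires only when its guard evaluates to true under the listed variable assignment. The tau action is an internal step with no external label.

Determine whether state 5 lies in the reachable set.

Answer: REACHABLE

Analysis:
Guard filter leaves 13 enabled edge(s).
L0 = {0}
L1 = {3}  total {0,3}
L2 = {5}  total {0,3,5}
L3 = {1}  total {0,1,3,5}
L4 = {2}  total {0,1,2,3,5}
Reachable = {0,1,2,3,5}
trace reaching 5: b·a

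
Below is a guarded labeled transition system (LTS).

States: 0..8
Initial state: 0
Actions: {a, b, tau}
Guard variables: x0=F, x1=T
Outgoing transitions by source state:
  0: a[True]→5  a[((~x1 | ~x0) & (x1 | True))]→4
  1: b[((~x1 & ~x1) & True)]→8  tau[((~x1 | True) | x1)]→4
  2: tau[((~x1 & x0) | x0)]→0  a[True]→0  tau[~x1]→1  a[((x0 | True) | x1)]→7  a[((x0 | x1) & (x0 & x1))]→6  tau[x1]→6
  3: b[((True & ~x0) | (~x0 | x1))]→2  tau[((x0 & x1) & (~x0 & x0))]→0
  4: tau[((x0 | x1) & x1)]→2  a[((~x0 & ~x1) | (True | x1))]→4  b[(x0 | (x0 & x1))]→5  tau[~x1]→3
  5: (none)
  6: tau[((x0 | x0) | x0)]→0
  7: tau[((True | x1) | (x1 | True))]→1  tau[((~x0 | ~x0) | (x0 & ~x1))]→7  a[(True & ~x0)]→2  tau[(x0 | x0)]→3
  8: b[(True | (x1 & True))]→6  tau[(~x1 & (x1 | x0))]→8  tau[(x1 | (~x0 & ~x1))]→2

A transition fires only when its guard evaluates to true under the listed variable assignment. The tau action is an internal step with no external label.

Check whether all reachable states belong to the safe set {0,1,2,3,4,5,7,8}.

Allowed set {0,1,2,3,4,5,7,8}
Reach set: {0,1,2,4,5,6,7}
  0: safe
  1: safe
  2: safe
  4: safe
  5: safe
  6: VIOLATES
  7: safe
witness against invariant: a·tau·tau → 6

Answer: INVARIANT VIOLATED at state 6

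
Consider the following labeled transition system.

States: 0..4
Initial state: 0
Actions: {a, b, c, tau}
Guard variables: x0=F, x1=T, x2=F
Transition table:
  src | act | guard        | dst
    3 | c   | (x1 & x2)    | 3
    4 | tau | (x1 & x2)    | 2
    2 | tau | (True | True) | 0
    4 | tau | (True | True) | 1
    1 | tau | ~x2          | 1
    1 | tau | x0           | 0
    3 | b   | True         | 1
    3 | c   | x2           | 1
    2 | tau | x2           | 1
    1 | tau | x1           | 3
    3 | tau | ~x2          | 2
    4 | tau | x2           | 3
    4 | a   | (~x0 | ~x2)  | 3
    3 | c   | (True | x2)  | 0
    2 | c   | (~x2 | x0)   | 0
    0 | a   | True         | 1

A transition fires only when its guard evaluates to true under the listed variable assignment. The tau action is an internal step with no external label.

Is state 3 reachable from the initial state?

Guard filter leaves 10 enabled edge(s).
Layer 0: {0}
Layer 1: {1}  total {0,1}
Layer 2: {3}  total {0,1,3}
Layer 3: {2}  total {0,1,2,3}
Reachable = {0,1,2,3}
Path to 3: a·tau

Answer: REACHABLE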